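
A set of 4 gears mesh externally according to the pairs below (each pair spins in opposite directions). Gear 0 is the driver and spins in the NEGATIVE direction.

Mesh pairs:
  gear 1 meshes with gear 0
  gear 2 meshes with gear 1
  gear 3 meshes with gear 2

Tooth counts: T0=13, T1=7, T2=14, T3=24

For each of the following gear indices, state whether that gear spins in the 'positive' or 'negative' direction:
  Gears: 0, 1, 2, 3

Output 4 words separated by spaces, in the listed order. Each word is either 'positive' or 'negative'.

Answer: negative positive negative positive

Derivation:
Gear 0 (driver): negative (depth 0)
  gear 1: meshes with gear 0 -> depth 1 -> positive (opposite of gear 0)
  gear 2: meshes with gear 1 -> depth 2 -> negative (opposite of gear 1)
  gear 3: meshes with gear 2 -> depth 3 -> positive (opposite of gear 2)
Queried indices 0, 1, 2, 3 -> negative, positive, negative, positive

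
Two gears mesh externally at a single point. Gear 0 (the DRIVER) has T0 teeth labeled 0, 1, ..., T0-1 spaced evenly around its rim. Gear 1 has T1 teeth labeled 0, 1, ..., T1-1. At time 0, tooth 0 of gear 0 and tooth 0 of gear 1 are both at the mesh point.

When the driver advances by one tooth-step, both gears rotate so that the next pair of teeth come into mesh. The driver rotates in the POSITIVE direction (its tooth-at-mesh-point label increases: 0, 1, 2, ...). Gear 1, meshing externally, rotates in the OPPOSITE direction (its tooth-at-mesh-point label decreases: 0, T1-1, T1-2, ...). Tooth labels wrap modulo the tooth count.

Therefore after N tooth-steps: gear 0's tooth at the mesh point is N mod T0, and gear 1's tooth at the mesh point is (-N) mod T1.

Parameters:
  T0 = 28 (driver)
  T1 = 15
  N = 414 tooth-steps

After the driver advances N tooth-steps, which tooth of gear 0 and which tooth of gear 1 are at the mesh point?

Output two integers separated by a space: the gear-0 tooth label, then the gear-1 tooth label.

Gear 0 (driver, T0=28): tooth at mesh = N mod T0
  414 = 14 * 28 + 22, so 414 mod 28 = 22
  gear 0 tooth = 22
Gear 1 (driven, T1=15): tooth at mesh = (-N) mod T1
  414 = 27 * 15 + 9, so 414 mod 15 = 9
  (-414) mod 15 = (-9) mod 15 = 15 - 9 = 6
Mesh after 414 steps: gear-0 tooth 22 meets gear-1 tooth 6

Answer: 22 6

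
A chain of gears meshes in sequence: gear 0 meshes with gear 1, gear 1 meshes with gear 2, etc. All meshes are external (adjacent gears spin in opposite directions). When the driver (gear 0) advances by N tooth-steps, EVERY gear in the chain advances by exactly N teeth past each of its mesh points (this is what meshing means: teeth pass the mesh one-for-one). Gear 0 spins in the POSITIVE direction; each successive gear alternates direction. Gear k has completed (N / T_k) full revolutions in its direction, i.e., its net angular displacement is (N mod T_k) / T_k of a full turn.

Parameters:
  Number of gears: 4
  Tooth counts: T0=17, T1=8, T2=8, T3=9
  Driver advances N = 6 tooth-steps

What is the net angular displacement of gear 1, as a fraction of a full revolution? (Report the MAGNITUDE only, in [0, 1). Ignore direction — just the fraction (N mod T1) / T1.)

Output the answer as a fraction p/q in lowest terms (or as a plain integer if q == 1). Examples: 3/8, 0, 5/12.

Chain of 4 gears, tooth counts: [17, 8, 8, 9]
  gear 0: T0=17, direction=positive, advance = 6 mod 17 = 6 teeth = 6/17 turn
  gear 1: T1=8, direction=negative, advance = 6 mod 8 = 6 teeth = 6/8 turn
  gear 2: T2=8, direction=positive, advance = 6 mod 8 = 6 teeth = 6/8 turn
  gear 3: T3=9, direction=negative, advance = 6 mod 9 = 6 teeth = 6/9 turn
Gear 1: 6 mod 8 = 6
Fraction = 6 / 8 = 3/4 (gcd(6,8)=2) = 3/4

Answer: 3/4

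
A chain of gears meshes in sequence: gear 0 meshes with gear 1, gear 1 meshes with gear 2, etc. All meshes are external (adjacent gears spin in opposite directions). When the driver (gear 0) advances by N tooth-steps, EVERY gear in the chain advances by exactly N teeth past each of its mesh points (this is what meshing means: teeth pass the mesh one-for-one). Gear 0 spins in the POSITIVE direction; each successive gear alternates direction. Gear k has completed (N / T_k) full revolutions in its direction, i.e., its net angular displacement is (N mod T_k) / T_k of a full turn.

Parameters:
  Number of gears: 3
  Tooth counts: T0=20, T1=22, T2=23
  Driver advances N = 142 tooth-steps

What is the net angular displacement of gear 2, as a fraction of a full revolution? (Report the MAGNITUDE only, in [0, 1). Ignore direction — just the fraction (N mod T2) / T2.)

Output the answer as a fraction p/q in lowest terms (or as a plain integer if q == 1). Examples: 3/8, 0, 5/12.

Chain of 3 gears, tooth counts: [20, 22, 23]
  gear 0: T0=20, direction=positive, advance = 142 mod 20 = 2 teeth = 2/20 turn
  gear 1: T1=22, direction=negative, advance = 142 mod 22 = 10 teeth = 10/22 turn
  gear 2: T2=23, direction=positive, advance = 142 mod 23 = 4 teeth = 4/23 turn
Gear 2: 142 mod 23 = 4
Fraction = 4 / 23 = 4/23 (gcd(4,23)=1) = 4/23

Answer: 4/23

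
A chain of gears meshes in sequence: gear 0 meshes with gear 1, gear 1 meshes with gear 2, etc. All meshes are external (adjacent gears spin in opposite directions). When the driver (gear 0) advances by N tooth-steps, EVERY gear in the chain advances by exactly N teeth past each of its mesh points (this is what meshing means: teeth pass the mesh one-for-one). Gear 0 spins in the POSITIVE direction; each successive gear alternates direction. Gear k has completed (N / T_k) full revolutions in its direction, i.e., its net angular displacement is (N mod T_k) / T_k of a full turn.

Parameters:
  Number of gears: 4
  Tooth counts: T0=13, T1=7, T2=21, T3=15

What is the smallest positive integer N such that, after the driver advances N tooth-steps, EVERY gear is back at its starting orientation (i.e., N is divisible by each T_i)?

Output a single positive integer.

Answer: 1365

Derivation:
Gear k returns to start when N is a multiple of T_k.
All gears at start simultaneously when N is a common multiple of [13, 7, 21, 15]; the smallest such N is lcm(13, 7, 21, 15).
Start: lcm = T0 = 13
Fold in T1=7: gcd(13, 7) = 1; lcm(13, 7) = 13 * 7 / 1 = 91 / 1 = 91
Fold in T2=21: gcd(91, 21) = 7; lcm(91, 21) = 91 * 21 / 7 = 1911 / 7 = 273
Fold in T3=15: gcd(273, 15) = 3; lcm(273, 15) = 273 * 15 / 3 = 4095 / 3 = 1365
Full cycle length = 1365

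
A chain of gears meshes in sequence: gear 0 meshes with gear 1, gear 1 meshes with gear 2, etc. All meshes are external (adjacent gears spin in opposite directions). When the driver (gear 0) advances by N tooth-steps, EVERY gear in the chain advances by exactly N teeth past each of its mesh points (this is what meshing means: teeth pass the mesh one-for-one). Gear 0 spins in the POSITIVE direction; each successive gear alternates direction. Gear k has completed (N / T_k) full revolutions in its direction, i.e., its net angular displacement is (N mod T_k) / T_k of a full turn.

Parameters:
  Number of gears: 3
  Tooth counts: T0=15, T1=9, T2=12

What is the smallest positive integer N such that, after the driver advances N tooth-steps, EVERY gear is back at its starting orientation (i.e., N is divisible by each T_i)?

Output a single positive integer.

Answer: 180

Derivation:
Gear k returns to start when N is a multiple of T_k.
All gears at start simultaneously when N is a common multiple of [15, 9, 12]; the smallest such N is lcm(15, 9, 12).
Start: lcm = T0 = 15
Fold in T1=9: gcd(15, 9) = 3; lcm(15, 9) = 15 * 9 / 3 = 135 / 3 = 45
Fold in T2=12: gcd(45, 12) = 3; lcm(45, 12) = 45 * 12 / 3 = 540 / 3 = 180
Full cycle length = 180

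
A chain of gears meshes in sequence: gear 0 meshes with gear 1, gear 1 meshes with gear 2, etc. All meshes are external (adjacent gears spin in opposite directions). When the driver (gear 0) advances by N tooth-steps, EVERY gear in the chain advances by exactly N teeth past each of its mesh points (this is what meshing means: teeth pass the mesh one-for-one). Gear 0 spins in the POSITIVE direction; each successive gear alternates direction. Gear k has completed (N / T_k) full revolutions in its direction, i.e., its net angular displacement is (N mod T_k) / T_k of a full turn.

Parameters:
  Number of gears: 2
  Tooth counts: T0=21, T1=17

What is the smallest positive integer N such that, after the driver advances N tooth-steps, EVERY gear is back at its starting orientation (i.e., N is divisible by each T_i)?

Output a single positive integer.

Answer: 357

Derivation:
Gear k returns to start when N is a multiple of T_k.
All gears at start simultaneously when N is a common multiple of [21, 17]; the smallest such N is lcm(21, 17).
Start: lcm = T0 = 21
Fold in T1=17: gcd(21, 17) = 1; lcm(21, 17) = 21 * 17 / 1 = 357 / 1 = 357
Full cycle length = 357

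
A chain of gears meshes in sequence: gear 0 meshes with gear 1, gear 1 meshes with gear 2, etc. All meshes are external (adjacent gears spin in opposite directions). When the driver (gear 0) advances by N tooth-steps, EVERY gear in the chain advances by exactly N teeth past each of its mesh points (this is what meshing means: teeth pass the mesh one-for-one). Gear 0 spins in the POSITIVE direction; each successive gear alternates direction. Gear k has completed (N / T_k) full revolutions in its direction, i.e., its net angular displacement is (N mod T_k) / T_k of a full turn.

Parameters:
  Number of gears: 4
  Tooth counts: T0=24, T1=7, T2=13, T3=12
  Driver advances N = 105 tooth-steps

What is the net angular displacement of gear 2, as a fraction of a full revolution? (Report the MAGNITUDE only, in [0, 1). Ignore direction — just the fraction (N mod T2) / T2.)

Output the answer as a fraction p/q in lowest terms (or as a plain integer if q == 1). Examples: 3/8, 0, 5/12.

Chain of 4 gears, tooth counts: [24, 7, 13, 12]
  gear 0: T0=24, direction=positive, advance = 105 mod 24 = 9 teeth = 9/24 turn
  gear 1: T1=7, direction=negative, advance = 105 mod 7 = 0 teeth = 0/7 turn
  gear 2: T2=13, direction=positive, advance = 105 mod 13 = 1 teeth = 1/13 turn
  gear 3: T3=12, direction=negative, advance = 105 mod 12 = 9 teeth = 9/12 turn
Gear 2: 105 mod 13 = 1
Fraction = 1 / 13 = 1/13 (gcd(1,13)=1) = 1/13

Answer: 1/13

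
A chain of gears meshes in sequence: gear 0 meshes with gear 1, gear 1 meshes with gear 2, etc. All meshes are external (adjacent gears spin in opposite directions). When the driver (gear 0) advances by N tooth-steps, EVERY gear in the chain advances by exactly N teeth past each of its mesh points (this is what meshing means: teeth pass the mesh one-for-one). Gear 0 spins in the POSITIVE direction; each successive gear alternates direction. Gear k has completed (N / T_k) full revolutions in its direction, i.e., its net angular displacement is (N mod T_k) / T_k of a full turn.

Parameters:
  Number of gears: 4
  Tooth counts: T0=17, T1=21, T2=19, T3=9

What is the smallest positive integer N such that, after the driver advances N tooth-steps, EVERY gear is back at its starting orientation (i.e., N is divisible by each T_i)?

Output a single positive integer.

Answer: 20349

Derivation:
Gear k returns to start when N is a multiple of T_k.
All gears at start simultaneously when N is a common multiple of [17, 21, 19, 9]; the smallest such N is lcm(17, 21, 19, 9).
Start: lcm = T0 = 17
Fold in T1=21: gcd(17, 21) = 1; lcm(17, 21) = 17 * 21 / 1 = 357 / 1 = 357
Fold in T2=19: gcd(357, 19) = 1; lcm(357, 19) = 357 * 19 / 1 = 6783 / 1 = 6783
Fold in T3=9: gcd(6783, 9) = 3; lcm(6783, 9) = 6783 * 9 / 3 = 61047 / 3 = 20349
Full cycle length = 20349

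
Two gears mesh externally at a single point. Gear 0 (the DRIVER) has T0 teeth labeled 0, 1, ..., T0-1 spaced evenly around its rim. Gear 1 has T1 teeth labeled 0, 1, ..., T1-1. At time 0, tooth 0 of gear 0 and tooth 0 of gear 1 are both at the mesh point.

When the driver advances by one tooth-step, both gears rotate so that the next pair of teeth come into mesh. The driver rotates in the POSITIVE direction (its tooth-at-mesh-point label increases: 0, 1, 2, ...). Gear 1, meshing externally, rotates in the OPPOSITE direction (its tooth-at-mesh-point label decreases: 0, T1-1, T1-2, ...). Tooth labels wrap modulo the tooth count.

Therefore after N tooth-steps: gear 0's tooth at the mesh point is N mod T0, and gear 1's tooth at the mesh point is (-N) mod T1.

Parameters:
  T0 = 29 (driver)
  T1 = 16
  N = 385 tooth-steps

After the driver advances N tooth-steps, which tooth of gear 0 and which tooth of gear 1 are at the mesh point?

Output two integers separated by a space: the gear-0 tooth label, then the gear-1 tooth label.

Gear 0 (driver, T0=29): tooth at mesh = N mod T0
  385 = 13 * 29 + 8, so 385 mod 29 = 8
  gear 0 tooth = 8
Gear 1 (driven, T1=16): tooth at mesh = (-N) mod T1
  385 = 24 * 16 + 1, so 385 mod 16 = 1
  (-385) mod 16 = (-1) mod 16 = 16 - 1 = 15
Mesh after 385 steps: gear-0 tooth 8 meets gear-1 tooth 15

Answer: 8 15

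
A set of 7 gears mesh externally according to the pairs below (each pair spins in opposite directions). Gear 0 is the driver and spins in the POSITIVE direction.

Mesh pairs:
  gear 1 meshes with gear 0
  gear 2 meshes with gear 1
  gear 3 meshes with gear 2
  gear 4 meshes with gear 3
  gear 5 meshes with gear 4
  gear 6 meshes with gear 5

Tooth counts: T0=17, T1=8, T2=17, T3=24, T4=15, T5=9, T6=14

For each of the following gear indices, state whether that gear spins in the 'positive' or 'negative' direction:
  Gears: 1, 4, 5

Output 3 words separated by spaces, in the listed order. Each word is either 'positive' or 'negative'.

Answer: negative positive negative

Derivation:
Gear 0 (driver): positive (depth 0)
  gear 1: meshes with gear 0 -> depth 1 -> negative (opposite of gear 0)
  gear 2: meshes with gear 1 -> depth 2 -> positive (opposite of gear 1)
  gear 3: meshes with gear 2 -> depth 3 -> negative (opposite of gear 2)
  gear 4: meshes with gear 3 -> depth 4 -> positive (opposite of gear 3)
  gear 5: meshes with gear 4 -> depth 5 -> negative (opposite of gear 4)
  gear 6: meshes with gear 5 -> depth 6 -> positive (opposite of gear 5)
Queried indices 1, 4, 5 -> negative, positive, negative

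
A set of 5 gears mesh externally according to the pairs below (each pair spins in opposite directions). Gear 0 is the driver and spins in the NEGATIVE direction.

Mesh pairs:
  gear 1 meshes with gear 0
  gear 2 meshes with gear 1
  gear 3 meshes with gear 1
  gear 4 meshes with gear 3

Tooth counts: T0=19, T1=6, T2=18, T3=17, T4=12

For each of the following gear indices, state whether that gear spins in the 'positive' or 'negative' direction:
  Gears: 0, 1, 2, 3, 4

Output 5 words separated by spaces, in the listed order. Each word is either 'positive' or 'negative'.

Gear 0 (driver): negative (depth 0)
  gear 1: meshes with gear 0 -> depth 1 -> positive (opposite of gear 0)
  gear 2: meshes with gear 1 -> depth 2 -> negative (opposite of gear 1)
  gear 3: meshes with gear 1 -> depth 2 -> negative (opposite of gear 1)
  gear 4: meshes with gear 3 -> depth 3 -> positive (opposite of gear 3)
Queried indices 0, 1, 2, 3, 4 -> negative, positive, negative, negative, positive

Answer: negative positive negative negative positive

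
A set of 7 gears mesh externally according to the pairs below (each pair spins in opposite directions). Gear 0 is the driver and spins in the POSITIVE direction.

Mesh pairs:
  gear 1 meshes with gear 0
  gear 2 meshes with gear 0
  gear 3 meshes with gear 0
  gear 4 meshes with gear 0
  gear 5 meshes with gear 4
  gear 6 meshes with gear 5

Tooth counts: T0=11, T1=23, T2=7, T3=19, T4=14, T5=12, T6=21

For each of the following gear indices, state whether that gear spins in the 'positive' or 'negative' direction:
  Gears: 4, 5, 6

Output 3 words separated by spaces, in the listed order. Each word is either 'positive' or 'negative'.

Gear 0 (driver): positive (depth 0)
  gear 1: meshes with gear 0 -> depth 1 -> negative (opposite of gear 0)
  gear 2: meshes with gear 0 -> depth 1 -> negative (opposite of gear 0)
  gear 3: meshes with gear 0 -> depth 1 -> negative (opposite of gear 0)
  gear 4: meshes with gear 0 -> depth 1 -> negative (opposite of gear 0)
  gear 5: meshes with gear 4 -> depth 2 -> positive (opposite of gear 4)
  gear 6: meshes with gear 5 -> depth 3 -> negative (opposite of gear 5)
Queried indices 4, 5, 6 -> negative, positive, negative

Answer: negative positive negative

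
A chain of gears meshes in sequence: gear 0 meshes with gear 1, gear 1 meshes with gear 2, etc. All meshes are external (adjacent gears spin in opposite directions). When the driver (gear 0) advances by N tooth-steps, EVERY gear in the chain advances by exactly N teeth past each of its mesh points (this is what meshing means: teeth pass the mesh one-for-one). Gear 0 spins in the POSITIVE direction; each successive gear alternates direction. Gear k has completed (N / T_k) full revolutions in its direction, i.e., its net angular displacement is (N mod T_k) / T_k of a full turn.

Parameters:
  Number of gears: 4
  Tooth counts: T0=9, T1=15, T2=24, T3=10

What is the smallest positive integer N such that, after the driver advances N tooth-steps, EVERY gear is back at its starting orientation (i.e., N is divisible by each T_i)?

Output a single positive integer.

Answer: 360

Derivation:
Gear k returns to start when N is a multiple of T_k.
All gears at start simultaneously when N is a common multiple of [9, 15, 24, 10]; the smallest such N is lcm(9, 15, 24, 10).
Start: lcm = T0 = 9
Fold in T1=15: gcd(9, 15) = 3; lcm(9, 15) = 9 * 15 / 3 = 135 / 3 = 45
Fold in T2=24: gcd(45, 24) = 3; lcm(45, 24) = 45 * 24 / 3 = 1080 / 3 = 360
Fold in T3=10: gcd(360, 10) = 10; lcm(360, 10) = 360 * 10 / 10 = 3600 / 10 = 360
Full cycle length = 360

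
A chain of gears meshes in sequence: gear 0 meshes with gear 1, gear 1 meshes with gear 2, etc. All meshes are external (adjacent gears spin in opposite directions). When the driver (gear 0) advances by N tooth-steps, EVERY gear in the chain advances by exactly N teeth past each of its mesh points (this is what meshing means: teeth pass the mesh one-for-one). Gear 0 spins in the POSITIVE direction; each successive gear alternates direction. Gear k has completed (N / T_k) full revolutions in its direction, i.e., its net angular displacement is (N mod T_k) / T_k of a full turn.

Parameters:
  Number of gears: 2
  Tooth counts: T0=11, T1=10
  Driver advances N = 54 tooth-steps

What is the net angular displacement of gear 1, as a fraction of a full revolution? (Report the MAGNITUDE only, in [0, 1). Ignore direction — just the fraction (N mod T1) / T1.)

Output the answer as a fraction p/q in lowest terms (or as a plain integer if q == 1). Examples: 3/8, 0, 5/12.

Answer: 2/5

Derivation:
Chain of 2 gears, tooth counts: [11, 10]
  gear 0: T0=11, direction=positive, advance = 54 mod 11 = 10 teeth = 10/11 turn
  gear 1: T1=10, direction=negative, advance = 54 mod 10 = 4 teeth = 4/10 turn
Gear 1: 54 mod 10 = 4
Fraction = 4 / 10 = 2/5 (gcd(4,10)=2) = 2/5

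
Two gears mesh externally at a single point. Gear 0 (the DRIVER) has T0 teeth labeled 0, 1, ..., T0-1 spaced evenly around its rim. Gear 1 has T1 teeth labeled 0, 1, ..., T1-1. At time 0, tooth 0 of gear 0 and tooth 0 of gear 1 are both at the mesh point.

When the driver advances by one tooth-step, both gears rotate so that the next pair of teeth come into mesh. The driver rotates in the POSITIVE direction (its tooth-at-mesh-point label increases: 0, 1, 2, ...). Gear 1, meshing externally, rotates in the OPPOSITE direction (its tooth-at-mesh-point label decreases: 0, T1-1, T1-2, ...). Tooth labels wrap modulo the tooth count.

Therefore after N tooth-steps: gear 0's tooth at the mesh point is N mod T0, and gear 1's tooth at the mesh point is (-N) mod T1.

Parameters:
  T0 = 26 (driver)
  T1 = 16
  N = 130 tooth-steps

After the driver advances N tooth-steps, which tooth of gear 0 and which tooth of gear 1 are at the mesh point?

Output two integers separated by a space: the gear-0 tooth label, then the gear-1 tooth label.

Gear 0 (driver, T0=26): tooth at mesh = N mod T0
  130 = 5 * 26 + 0, so 130 mod 26 = 0
  gear 0 tooth = 0
Gear 1 (driven, T1=16): tooth at mesh = (-N) mod T1
  130 = 8 * 16 + 2, so 130 mod 16 = 2
  (-130) mod 16 = (-2) mod 16 = 16 - 2 = 14
Mesh after 130 steps: gear-0 tooth 0 meets gear-1 tooth 14

Answer: 0 14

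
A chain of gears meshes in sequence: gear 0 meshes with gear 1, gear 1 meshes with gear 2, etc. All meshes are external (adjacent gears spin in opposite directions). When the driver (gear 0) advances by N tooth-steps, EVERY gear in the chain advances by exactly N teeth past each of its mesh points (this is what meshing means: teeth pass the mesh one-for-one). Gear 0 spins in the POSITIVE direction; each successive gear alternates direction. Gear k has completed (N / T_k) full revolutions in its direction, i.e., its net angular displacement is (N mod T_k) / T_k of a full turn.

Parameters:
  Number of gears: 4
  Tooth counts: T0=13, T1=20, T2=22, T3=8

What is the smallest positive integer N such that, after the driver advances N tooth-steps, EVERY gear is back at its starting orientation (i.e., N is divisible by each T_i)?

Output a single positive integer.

Answer: 5720

Derivation:
Gear k returns to start when N is a multiple of T_k.
All gears at start simultaneously when N is a common multiple of [13, 20, 22, 8]; the smallest such N is lcm(13, 20, 22, 8).
Start: lcm = T0 = 13
Fold in T1=20: gcd(13, 20) = 1; lcm(13, 20) = 13 * 20 / 1 = 260 / 1 = 260
Fold in T2=22: gcd(260, 22) = 2; lcm(260, 22) = 260 * 22 / 2 = 5720 / 2 = 2860
Fold in T3=8: gcd(2860, 8) = 4; lcm(2860, 8) = 2860 * 8 / 4 = 22880 / 4 = 5720
Full cycle length = 5720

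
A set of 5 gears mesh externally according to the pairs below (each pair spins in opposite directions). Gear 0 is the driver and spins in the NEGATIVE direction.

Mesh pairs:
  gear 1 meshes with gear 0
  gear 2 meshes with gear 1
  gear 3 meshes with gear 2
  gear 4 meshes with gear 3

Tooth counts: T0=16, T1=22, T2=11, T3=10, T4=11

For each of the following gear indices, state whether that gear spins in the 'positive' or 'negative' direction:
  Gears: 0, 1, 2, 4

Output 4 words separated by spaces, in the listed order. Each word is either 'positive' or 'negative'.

Answer: negative positive negative negative

Derivation:
Gear 0 (driver): negative (depth 0)
  gear 1: meshes with gear 0 -> depth 1 -> positive (opposite of gear 0)
  gear 2: meshes with gear 1 -> depth 2 -> negative (opposite of gear 1)
  gear 3: meshes with gear 2 -> depth 3 -> positive (opposite of gear 2)
  gear 4: meshes with gear 3 -> depth 4 -> negative (opposite of gear 3)
Queried indices 0, 1, 2, 4 -> negative, positive, negative, negative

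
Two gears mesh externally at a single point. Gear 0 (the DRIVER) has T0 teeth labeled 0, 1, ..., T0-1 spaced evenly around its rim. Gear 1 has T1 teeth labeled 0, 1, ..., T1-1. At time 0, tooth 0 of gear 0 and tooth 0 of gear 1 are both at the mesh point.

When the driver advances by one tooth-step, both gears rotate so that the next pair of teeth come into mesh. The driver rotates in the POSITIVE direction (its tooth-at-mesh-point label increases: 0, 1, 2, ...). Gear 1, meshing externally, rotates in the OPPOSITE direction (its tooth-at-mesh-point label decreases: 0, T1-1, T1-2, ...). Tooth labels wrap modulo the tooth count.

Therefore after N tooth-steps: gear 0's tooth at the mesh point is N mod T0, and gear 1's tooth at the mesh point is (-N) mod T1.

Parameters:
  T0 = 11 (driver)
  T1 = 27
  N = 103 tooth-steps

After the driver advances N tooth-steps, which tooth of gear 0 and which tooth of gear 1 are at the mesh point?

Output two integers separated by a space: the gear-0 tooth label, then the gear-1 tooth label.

Gear 0 (driver, T0=11): tooth at mesh = N mod T0
  103 = 9 * 11 + 4, so 103 mod 11 = 4
  gear 0 tooth = 4
Gear 1 (driven, T1=27): tooth at mesh = (-N) mod T1
  103 = 3 * 27 + 22, so 103 mod 27 = 22
  (-103) mod 27 = (-22) mod 27 = 27 - 22 = 5
Mesh after 103 steps: gear-0 tooth 4 meets gear-1 tooth 5

Answer: 4 5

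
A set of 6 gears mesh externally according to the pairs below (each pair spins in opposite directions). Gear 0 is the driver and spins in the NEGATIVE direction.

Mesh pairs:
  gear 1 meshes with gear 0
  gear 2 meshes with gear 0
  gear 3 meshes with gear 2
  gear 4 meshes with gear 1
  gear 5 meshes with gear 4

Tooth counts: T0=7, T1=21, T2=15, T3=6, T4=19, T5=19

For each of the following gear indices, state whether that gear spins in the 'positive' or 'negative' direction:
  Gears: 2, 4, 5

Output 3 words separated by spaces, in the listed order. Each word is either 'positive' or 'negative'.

Answer: positive negative positive

Derivation:
Gear 0 (driver): negative (depth 0)
  gear 1: meshes with gear 0 -> depth 1 -> positive (opposite of gear 0)
  gear 2: meshes with gear 0 -> depth 1 -> positive (opposite of gear 0)
  gear 3: meshes with gear 2 -> depth 2 -> negative (opposite of gear 2)
  gear 4: meshes with gear 1 -> depth 2 -> negative (opposite of gear 1)
  gear 5: meshes with gear 4 -> depth 3 -> positive (opposite of gear 4)
Queried indices 2, 4, 5 -> positive, negative, positive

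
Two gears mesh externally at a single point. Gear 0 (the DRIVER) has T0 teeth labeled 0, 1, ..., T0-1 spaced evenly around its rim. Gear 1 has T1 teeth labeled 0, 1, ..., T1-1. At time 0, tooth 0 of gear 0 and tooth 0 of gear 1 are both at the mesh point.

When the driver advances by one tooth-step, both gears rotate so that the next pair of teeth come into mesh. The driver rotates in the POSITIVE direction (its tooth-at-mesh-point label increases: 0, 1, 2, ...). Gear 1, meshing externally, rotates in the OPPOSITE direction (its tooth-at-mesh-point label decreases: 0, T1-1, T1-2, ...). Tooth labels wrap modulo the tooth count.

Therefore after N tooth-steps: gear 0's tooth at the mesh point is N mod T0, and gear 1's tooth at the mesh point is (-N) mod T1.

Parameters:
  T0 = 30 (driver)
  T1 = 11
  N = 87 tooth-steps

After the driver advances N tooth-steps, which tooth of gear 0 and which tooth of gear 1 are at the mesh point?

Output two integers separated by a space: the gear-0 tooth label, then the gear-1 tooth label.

Gear 0 (driver, T0=30): tooth at mesh = N mod T0
  87 = 2 * 30 + 27, so 87 mod 30 = 27
  gear 0 tooth = 27
Gear 1 (driven, T1=11): tooth at mesh = (-N) mod T1
  87 = 7 * 11 + 10, so 87 mod 11 = 10
  (-87) mod 11 = (-10) mod 11 = 11 - 10 = 1
Mesh after 87 steps: gear-0 tooth 27 meets gear-1 tooth 1

Answer: 27 1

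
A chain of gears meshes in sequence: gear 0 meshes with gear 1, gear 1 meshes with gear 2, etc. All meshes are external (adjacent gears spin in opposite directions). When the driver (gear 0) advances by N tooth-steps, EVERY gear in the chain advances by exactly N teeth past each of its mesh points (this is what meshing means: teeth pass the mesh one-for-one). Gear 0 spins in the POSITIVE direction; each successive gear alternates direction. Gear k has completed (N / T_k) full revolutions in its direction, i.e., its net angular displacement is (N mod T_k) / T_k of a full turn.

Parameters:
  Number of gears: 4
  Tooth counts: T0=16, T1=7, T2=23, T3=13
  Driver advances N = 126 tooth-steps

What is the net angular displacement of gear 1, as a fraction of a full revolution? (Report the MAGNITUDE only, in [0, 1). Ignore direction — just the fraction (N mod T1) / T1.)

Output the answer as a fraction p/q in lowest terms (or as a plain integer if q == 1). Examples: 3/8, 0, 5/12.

Chain of 4 gears, tooth counts: [16, 7, 23, 13]
  gear 0: T0=16, direction=positive, advance = 126 mod 16 = 14 teeth = 14/16 turn
  gear 1: T1=7, direction=negative, advance = 126 mod 7 = 0 teeth = 0/7 turn
  gear 2: T2=23, direction=positive, advance = 126 mod 23 = 11 teeth = 11/23 turn
  gear 3: T3=13, direction=negative, advance = 126 mod 13 = 9 teeth = 9/13 turn
Gear 1: 126 mod 7 = 0
Fraction = 0 / 7 = 0/1 (gcd(0,7)=7) = 0

Answer: 0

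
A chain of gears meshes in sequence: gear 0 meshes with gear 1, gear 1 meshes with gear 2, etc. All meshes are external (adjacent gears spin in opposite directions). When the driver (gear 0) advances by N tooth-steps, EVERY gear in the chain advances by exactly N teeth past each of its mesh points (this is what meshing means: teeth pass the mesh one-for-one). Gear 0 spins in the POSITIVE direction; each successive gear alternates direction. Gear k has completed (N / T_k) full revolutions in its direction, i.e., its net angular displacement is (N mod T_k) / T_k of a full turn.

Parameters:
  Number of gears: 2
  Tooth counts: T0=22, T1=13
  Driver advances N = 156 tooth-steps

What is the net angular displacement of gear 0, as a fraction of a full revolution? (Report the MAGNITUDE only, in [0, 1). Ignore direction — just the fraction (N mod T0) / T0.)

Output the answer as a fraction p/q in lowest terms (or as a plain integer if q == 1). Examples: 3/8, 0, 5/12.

Answer: 1/11

Derivation:
Chain of 2 gears, tooth counts: [22, 13]
  gear 0: T0=22, direction=positive, advance = 156 mod 22 = 2 teeth = 2/22 turn
  gear 1: T1=13, direction=negative, advance = 156 mod 13 = 0 teeth = 0/13 turn
Gear 0: 156 mod 22 = 2
Fraction = 2 / 22 = 1/11 (gcd(2,22)=2) = 1/11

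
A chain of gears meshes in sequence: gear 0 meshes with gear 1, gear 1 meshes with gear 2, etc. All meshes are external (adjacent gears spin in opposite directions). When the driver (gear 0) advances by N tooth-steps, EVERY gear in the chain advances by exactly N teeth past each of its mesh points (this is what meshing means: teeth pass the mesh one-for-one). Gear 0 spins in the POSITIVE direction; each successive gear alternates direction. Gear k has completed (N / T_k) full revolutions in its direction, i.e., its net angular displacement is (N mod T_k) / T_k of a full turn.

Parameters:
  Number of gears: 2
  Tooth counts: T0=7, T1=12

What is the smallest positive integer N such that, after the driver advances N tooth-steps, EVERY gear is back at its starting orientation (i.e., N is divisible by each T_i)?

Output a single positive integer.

Answer: 84

Derivation:
Gear k returns to start when N is a multiple of T_k.
All gears at start simultaneously when N is a common multiple of [7, 12]; the smallest such N is lcm(7, 12).
Start: lcm = T0 = 7
Fold in T1=12: gcd(7, 12) = 1; lcm(7, 12) = 7 * 12 / 1 = 84 / 1 = 84
Full cycle length = 84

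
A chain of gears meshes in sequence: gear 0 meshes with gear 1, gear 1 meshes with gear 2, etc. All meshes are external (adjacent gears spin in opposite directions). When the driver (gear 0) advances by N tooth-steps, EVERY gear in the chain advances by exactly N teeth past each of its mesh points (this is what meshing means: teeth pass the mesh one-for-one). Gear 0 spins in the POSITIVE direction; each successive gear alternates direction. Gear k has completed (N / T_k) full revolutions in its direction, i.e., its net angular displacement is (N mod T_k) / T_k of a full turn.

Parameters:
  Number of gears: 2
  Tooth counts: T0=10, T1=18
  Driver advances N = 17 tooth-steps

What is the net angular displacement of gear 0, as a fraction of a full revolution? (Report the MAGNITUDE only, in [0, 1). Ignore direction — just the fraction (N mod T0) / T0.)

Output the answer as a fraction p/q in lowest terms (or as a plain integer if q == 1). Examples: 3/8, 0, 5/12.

Answer: 7/10

Derivation:
Chain of 2 gears, tooth counts: [10, 18]
  gear 0: T0=10, direction=positive, advance = 17 mod 10 = 7 teeth = 7/10 turn
  gear 1: T1=18, direction=negative, advance = 17 mod 18 = 17 teeth = 17/18 turn
Gear 0: 17 mod 10 = 7
Fraction = 7 / 10 = 7/10 (gcd(7,10)=1) = 7/10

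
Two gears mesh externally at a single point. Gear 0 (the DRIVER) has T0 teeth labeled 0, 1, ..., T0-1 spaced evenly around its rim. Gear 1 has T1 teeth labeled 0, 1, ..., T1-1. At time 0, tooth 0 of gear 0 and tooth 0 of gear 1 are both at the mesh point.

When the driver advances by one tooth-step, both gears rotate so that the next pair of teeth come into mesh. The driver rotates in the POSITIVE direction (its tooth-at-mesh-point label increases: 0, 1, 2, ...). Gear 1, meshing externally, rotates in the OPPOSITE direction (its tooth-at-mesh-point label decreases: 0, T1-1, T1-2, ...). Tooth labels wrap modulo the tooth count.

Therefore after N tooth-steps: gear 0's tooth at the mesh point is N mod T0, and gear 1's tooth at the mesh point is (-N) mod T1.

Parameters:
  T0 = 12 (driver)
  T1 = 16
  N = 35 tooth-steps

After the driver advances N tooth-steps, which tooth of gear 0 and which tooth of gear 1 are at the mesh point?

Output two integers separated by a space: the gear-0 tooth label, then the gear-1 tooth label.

Answer: 11 13

Derivation:
Gear 0 (driver, T0=12): tooth at mesh = N mod T0
  35 = 2 * 12 + 11, so 35 mod 12 = 11
  gear 0 tooth = 11
Gear 1 (driven, T1=16): tooth at mesh = (-N) mod T1
  35 = 2 * 16 + 3, so 35 mod 16 = 3
  (-35) mod 16 = (-3) mod 16 = 16 - 3 = 13
Mesh after 35 steps: gear-0 tooth 11 meets gear-1 tooth 13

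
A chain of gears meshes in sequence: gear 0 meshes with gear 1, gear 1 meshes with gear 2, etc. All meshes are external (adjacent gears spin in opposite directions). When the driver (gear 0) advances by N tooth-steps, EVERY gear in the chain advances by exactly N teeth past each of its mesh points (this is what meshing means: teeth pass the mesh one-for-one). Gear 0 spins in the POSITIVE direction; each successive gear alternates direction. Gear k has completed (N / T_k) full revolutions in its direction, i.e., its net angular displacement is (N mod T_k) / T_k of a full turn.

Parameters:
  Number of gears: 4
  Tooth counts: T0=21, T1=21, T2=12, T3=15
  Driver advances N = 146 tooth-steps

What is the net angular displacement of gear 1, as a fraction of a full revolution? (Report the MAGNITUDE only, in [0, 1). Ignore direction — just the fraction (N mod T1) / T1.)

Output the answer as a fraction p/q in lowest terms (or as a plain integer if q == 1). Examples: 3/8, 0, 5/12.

Chain of 4 gears, tooth counts: [21, 21, 12, 15]
  gear 0: T0=21, direction=positive, advance = 146 mod 21 = 20 teeth = 20/21 turn
  gear 1: T1=21, direction=negative, advance = 146 mod 21 = 20 teeth = 20/21 turn
  gear 2: T2=12, direction=positive, advance = 146 mod 12 = 2 teeth = 2/12 turn
  gear 3: T3=15, direction=negative, advance = 146 mod 15 = 11 teeth = 11/15 turn
Gear 1: 146 mod 21 = 20
Fraction = 20 / 21 = 20/21 (gcd(20,21)=1) = 20/21

Answer: 20/21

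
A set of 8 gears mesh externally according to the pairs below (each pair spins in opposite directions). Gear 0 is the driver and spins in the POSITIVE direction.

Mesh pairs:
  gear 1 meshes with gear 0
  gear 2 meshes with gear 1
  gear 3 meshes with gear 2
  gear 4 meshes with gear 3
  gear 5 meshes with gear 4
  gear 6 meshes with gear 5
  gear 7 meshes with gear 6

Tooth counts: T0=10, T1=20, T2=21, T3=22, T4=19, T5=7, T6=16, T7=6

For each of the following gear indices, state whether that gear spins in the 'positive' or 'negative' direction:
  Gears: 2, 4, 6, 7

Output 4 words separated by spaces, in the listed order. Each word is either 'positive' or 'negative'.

Gear 0 (driver): positive (depth 0)
  gear 1: meshes with gear 0 -> depth 1 -> negative (opposite of gear 0)
  gear 2: meshes with gear 1 -> depth 2 -> positive (opposite of gear 1)
  gear 3: meshes with gear 2 -> depth 3 -> negative (opposite of gear 2)
  gear 4: meshes with gear 3 -> depth 4 -> positive (opposite of gear 3)
  gear 5: meshes with gear 4 -> depth 5 -> negative (opposite of gear 4)
  gear 6: meshes with gear 5 -> depth 6 -> positive (opposite of gear 5)
  gear 7: meshes with gear 6 -> depth 7 -> negative (opposite of gear 6)
Queried indices 2, 4, 6, 7 -> positive, positive, positive, negative

Answer: positive positive positive negative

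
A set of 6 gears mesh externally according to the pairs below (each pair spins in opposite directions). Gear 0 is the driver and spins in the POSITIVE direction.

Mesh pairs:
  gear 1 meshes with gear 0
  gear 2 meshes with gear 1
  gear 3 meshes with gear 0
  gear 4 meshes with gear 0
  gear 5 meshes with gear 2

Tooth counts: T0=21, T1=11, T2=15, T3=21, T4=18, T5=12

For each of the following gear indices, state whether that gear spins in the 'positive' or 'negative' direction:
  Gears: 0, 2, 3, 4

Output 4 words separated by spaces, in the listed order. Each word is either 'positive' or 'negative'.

Gear 0 (driver): positive (depth 0)
  gear 1: meshes with gear 0 -> depth 1 -> negative (opposite of gear 0)
  gear 2: meshes with gear 1 -> depth 2 -> positive (opposite of gear 1)
  gear 3: meshes with gear 0 -> depth 1 -> negative (opposite of gear 0)
  gear 4: meshes with gear 0 -> depth 1 -> negative (opposite of gear 0)
  gear 5: meshes with gear 2 -> depth 3 -> negative (opposite of gear 2)
Queried indices 0, 2, 3, 4 -> positive, positive, negative, negative

Answer: positive positive negative negative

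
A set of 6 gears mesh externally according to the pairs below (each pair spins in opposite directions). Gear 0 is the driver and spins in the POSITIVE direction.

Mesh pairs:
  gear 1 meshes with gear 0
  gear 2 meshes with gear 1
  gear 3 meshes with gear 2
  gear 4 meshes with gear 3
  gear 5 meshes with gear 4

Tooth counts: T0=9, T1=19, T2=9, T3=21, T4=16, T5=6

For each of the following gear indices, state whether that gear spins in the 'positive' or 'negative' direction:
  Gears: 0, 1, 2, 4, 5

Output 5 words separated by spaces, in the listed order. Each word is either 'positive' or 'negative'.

Gear 0 (driver): positive (depth 0)
  gear 1: meshes with gear 0 -> depth 1 -> negative (opposite of gear 0)
  gear 2: meshes with gear 1 -> depth 2 -> positive (opposite of gear 1)
  gear 3: meshes with gear 2 -> depth 3 -> negative (opposite of gear 2)
  gear 4: meshes with gear 3 -> depth 4 -> positive (opposite of gear 3)
  gear 5: meshes with gear 4 -> depth 5 -> negative (opposite of gear 4)
Queried indices 0, 1, 2, 4, 5 -> positive, negative, positive, positive, negative

Answer: positive negative positive positive negative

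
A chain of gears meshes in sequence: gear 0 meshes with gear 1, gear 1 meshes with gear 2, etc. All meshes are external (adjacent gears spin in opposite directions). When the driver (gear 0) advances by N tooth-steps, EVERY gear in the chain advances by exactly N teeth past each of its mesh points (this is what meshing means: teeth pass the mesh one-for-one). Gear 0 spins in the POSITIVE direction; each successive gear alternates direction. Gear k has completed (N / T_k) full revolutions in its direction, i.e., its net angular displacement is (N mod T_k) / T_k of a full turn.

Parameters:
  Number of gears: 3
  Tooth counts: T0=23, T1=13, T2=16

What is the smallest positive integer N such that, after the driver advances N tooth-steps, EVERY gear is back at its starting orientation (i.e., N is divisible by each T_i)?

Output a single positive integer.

Answer: 4784

Derivation:
Gear k returns to start when N is a multiple of T_k.
All gears at start simultaneously when N is a common multiple of [23, 13, 16]; the smallest such N is lcm(23, 13, 16).
Start: lcm = T0 = 23
Fold in T1=13: gcd(23, 13) = 1; lcm(23, 13) = 23 * 13 / 1 = 299 / 1 = 299
Fold in T2=16: gcd(299, 16) = 1; lcm(299, 16) = 299 * 16 / 1 = 4784 / 1 = 4784
Full cycle length = 4784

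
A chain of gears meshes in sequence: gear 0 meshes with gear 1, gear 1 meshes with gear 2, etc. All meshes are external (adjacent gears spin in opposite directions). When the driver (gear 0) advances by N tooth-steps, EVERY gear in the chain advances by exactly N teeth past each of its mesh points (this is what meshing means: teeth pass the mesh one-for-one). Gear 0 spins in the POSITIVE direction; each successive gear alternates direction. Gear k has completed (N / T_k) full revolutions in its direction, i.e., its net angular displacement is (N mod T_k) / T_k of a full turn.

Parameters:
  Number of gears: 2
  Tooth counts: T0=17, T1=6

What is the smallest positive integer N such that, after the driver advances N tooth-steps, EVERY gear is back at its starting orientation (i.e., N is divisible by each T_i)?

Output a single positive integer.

Answer: 102

Derivation:
Gear k returns to start when N is a multiple of T_k.
All gears at start simultaneously when N is a common multiple of [17, 6]; the smallest such N is lcm(17, 6).
Start: lcm = T0 = 17
Fold in T1=6: gcd(17, 6) = 1; lcm(17, 6) = 17 * 6 / 1 = 102 / 1 = 102
Full cycle length = 102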